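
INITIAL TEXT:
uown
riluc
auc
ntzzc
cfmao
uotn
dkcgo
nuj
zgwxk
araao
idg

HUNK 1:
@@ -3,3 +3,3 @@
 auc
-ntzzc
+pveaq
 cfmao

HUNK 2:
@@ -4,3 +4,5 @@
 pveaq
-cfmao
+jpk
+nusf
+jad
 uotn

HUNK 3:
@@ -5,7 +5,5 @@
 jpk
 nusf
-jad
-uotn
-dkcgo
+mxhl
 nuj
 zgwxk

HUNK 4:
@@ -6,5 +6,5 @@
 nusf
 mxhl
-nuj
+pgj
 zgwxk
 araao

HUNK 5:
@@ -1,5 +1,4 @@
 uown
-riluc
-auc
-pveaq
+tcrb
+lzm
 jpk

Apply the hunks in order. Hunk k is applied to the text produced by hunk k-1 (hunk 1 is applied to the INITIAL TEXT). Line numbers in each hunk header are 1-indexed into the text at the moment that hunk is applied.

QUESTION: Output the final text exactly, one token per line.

Hunk 1: at line 3 remove [ntzzc] add [pveaq] -> 11 lines: uown riluc auc pveaq cfmao uotn dkcgo nuj zgwxk araao idg
Hunk 2: at line 4 remove [cfmao] add [jpk,nusf,jad] -> 13 lines: uown riluc auc pveaq jpk nusf jad uotn dkcgo nuj zgwxk araao idg
Hunk 3: at line 5 remove [jad,uotn,dkcgo] add [mxhl] -> 11 lines: uown riluc auc pveaq jpk nusf mxhl nuj zgwxk araao idg
Hunk 4: at line 6 remove [nuj] add [pgj] -> 11 lines: uown riluc auc pveaq jpk nusf mxhl pgj zgwxk araao idg
Hunk 5: at line 1 remove [riluc,auc,pveaq] add [tcrb,lzm] -> 10 lines: uown tcrb lzm jpk nusf mxhl pgj zgwxk araao idg

Answer: uown
tcrb
lzm
jpk
nusf
mxhl
pgj
zgwxk
araao
idg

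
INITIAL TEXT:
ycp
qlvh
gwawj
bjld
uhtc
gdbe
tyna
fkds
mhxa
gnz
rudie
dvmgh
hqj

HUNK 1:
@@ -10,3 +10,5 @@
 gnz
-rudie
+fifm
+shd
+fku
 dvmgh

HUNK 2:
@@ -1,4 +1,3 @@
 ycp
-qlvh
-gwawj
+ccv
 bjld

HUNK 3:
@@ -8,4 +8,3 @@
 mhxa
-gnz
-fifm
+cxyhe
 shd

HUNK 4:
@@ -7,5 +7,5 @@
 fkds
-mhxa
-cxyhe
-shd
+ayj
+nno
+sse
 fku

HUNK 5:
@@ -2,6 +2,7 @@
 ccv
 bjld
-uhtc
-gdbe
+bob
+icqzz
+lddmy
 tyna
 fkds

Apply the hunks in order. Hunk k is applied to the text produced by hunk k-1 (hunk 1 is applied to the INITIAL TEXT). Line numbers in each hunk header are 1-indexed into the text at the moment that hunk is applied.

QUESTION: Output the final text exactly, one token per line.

Hunk 1: at line 10 remove [rudie] add [fifm,shd,fku] -> 15 lines: ycp qlvh gwawj bjld uhtc gdbe tyna fkds mhxa gnz fifm shd fku dvmgh hqj
Hunk 2: at line 1 remove [qlvh,gwawj] add [ccv] -> 14 lines: ycp ccv bjld uhtc gdbe tyna fkds mhxa gnz fifm shd fku dvmgh hqj
Hunk 3: at line 8 remove [gnz,fifm] add [cxyhe] -> 13 lines: ycp ccv bjld uhtc gdbe tyna fkds mhxa cxyhe shd fku dvmgh hqj
Hunk 4: at line 7 remove [mhxa,cxyhe,shd] add [ayj,nno,sse] -> 13 lines: ycp ccv bjld uhtc gdbe tyna fkds ayj nno sse fku dvmgh hqj
Hunk 5: at line 2 remove [uhtc,gdbe] add [bob,icqzz,lddmy] -> 14 lines: ycp ccv bjld bob icqzz lddmy tyna fkds ayj nno sse fku dvmgh hqj

Answer: ycp
ccv
bjld
bob
icqzz
lddmy
tyna
fkds
ayj
nno
sse
fku
dvmgh
hqj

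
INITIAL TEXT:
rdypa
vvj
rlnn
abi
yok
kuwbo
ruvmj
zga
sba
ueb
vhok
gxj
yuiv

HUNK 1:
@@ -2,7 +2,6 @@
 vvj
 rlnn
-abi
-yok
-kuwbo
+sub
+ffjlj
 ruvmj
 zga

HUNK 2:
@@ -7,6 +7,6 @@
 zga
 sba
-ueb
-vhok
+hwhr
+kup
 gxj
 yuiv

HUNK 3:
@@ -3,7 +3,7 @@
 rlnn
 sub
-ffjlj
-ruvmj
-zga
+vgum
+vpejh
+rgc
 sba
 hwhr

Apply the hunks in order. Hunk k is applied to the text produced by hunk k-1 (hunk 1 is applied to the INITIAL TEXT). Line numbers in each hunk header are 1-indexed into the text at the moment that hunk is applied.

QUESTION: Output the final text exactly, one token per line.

Answer: rdypa
vvj
rlnn
sub
vgum
vpejh
rgc
sba
hwhr
kup
gxj
yuiv

Derivation:
Hunk 1: at line 2 remove [abi,yok,kuwbo] add [sub,ffjlj] -> 12 lines: rdypa vvj rlnn sub ffjlj ruvmj zga sba ueb vhok gxj yuiv
Hunk 2: at line 7 remove [ueb,vhok] add [hwhr,kup] -> 12 lines: rdypa vvj rlnn sub ffjlj ruvmj zga sba hwhr kup gxj yuiv
Hunk 3: at line 3 remove [ffjlj,ruvmj,zga] add [vgum,vpejh,rgc] -> 12 lines: rdypa vvj rlnn sub vgum vpejh rgc sba hwhr kup gxj yuiv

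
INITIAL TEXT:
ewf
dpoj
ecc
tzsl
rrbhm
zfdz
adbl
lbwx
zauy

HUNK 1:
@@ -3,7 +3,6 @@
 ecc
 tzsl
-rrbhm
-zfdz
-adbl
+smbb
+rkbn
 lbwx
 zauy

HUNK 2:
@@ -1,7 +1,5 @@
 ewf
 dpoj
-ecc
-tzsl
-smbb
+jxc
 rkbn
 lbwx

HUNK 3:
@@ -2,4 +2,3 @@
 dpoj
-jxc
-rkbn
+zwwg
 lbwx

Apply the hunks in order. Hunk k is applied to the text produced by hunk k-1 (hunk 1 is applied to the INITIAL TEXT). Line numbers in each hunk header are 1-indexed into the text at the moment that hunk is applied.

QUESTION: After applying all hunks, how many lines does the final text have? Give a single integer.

Answer: 5

Derivation:
Hunk 1: at line 3 remove [rrbhm,zfdz,adbl] add [smbb,rkbn] -> 8 lines: ewf dpoj ecc tzsl smbb rkbn lbwx zauy
Hunk 2: at line 1 remove [ecc,tzsl,smbb] add [jxc] -> 6 lines: ewf dpoj jxc rkbn lbwx zauy
Hunk 3: at line 2 remove [jxc,rkbn] add [zwwg] -> 5 lines: ewf dpoj zwwg lbwx zauy
Final line count: 5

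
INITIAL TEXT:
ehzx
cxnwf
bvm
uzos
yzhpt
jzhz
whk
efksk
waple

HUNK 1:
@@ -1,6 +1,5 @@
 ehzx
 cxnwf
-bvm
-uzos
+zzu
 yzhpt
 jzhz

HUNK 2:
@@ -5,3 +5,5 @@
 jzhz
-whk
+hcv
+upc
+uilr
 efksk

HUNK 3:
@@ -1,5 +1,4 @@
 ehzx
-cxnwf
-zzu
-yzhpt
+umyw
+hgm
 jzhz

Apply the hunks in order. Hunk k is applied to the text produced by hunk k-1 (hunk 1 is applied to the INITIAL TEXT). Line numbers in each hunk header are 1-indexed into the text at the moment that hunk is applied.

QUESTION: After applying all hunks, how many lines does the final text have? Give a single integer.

Answer: 9

Derivation:
Hunk 1: at line 1 remove [bvm,uzos] add [zzu] -> 8 lines: ehzx cxnwf zzu yzhpt jzhz whk efksk waple
Hunk 2: at line 5 remove [whk] add [hcv,upc,uilr] -> 10 lines: ehzx cxnwf zzu yzhpt jzhz hcv upc uilr efksk waple
Hunk 3: at line 1 remove [cxnwf,zzu,yzhpt] add [umyw,hgm] -> 9 lines: ehzx umyw hgm jzhz hcv upc uilr efksk waple
Final line count: 9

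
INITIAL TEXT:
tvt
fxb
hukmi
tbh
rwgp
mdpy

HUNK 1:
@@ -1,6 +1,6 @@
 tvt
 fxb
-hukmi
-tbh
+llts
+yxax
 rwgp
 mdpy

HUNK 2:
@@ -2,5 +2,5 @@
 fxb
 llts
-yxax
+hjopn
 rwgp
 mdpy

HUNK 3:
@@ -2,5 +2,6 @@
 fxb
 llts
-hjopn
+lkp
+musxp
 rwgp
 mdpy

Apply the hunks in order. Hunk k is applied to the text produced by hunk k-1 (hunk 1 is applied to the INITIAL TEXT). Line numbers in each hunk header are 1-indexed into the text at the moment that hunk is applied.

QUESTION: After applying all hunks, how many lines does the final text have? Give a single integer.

Answer: 7

Derivation:
Hunk 1: at line 1 remove [hukmi,tbh] add [llts,yxax] -> 6 lines: tvt fxb llts yxax rwgp mdpy
Hunk 2: at line 2 remove [yxax] add [hjopn] -> 6 lines: tvt fxb llts hjopn rwgp mdpy
Hunk 3: at line 2 remove [hjopn] add [lkp,musxp] -> 7 lines: tvt fxb llts lkp musxp rwgp mdpy
Final line count: 7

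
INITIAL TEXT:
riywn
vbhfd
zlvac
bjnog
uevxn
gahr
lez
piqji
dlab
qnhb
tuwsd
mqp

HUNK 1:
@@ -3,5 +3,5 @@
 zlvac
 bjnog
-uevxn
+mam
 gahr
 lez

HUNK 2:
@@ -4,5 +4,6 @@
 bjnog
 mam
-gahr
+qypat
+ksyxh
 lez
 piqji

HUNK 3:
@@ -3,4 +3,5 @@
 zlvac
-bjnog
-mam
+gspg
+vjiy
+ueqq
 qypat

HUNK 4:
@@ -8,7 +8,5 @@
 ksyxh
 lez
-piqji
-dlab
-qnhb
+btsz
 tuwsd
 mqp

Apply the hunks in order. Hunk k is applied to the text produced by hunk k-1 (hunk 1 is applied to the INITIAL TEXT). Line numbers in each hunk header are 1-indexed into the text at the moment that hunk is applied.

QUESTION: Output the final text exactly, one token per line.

Answer: riywn
vbhfd
zlvac
gspg
vjiy
ueqq
qypat
ksyxh
lez
btsz
tuwsd
mqp

Derivation:
Hunk 1: at line 3 remove [uevxn] add [mam] -> 12 lines: riywn vbhfd zlvac bjnog mam gahr lez piqji dlab qnhb tuwsd mqp
Hunk 2: at line 4 remove [gahr] add [qypat,ksyxh] -> 13 lines: riywn vbhfd zlvac bjnog mam qypat ksyxh lez piqji dlab qnhb tuwsd mqp
Hunk 3: at line 3 remove [bjnog,mam] add [gspg,vjiy,ueqq] -> 14 lines: riywn vbhfd zlvac gspg vjiy ueqq qypat ksyxh lez piqji dlab qnhb tuwsd mqp
Hunk 4: at line 8 remove [piqji,dlab,qnhb] add [btsz] -> 12 lines: riywn vbhfd zlvac gspg vjiy ueqq qypat ksyxh lez btsz tuwsd mqp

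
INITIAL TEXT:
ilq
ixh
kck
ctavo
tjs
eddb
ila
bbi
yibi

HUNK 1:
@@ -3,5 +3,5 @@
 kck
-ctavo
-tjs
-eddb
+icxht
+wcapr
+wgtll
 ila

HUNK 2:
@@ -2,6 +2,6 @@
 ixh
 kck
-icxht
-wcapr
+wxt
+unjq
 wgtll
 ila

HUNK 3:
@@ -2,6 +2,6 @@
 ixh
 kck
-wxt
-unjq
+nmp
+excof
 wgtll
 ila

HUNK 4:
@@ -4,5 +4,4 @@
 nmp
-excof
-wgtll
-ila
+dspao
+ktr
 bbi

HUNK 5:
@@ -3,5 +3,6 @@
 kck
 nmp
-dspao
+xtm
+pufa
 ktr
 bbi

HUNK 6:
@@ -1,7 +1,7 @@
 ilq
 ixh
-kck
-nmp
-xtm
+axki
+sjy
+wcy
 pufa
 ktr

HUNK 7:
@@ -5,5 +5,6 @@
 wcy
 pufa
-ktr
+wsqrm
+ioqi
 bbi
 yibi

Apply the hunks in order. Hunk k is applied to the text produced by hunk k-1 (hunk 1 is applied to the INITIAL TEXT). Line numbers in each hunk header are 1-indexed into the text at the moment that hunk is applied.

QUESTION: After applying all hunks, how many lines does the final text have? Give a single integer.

Answer: 10

Derivation:
Hunk 1: at line 3 remove [ctavo,tjs,eddb] add [icxht,wcapr,wgtll] -> 9 lines: ilq ixh kck icxht wcapr wgtll ila bbi yibi
Hunk 2: at line 2 remove [icxht,wcapr] add [wxt,unjq] -> 9 lines: ilq ixh kck wxt unjq wgtll ila bbi yibi
Hunk 3: at line 2 remove [wxt,unjq] add [nmp,excof] -> 9 lines: ilq ixh kck nmp excof wgtll ila bbi yibi
Hunk 4: at line 4 remove [excof,wgtll,ila] add [dspao,ktr] -> 8 lines: ilq ixh kck nmp dspao ktr bbi yibi
Hunk 5: at line 3 remove [dspao] add [xtm,pufa] -> 9 lines: ilq ixh kck nmp xtm pufa ktr bbi yibi
Hunk 6: at line 1 remove [kck,nmp,xtm] add [axki,sjy,wcy] -> 9 lines: ilq ixh axki sjy wcy pufa ktr bbi yibi
Hunk 7: at line 5 remove [ktr] add [wsqrm,ioqi] -> 10 lines: ilq ixh axki sjy wcy pufa wsqrm ioqi bbi yibi
Final line count: 10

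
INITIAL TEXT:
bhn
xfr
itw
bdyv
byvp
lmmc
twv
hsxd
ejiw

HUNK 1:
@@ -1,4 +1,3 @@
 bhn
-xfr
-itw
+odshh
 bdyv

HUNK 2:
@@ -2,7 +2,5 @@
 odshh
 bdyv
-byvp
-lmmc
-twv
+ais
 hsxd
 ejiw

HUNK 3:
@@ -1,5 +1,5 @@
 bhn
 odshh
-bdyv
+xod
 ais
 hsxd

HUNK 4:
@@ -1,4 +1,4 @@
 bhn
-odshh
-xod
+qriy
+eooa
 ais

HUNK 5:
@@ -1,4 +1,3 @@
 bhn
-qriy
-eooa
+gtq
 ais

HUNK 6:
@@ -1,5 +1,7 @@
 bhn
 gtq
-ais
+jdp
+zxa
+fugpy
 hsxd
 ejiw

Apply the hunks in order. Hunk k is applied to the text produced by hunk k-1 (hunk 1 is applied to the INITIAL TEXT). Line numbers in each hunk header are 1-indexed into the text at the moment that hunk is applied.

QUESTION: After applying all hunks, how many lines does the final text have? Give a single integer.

Hunk 1: at line 1 remove [xfr,itw] add [odshh] -> 8 lines: bhn odshh bdyv byvp lmmc twv hsxd ejiw
Hunk 2: at line 2 remove [byvp,lmmc,twv] add [ais] -> 6 lines: bhn odshh bdyv ais hsxd ejiw
Hunk 3: at line 1 remove [bdyv] add [xod] -> 6 lines: bhn odshh xod ais hsxd ejiw
Hunk 4: at line 1 remove [odshh,xod] add [qriy,eooa] -> 6 lines: bhn qriy eooa ais hsxd ejiw
Hunk 5: at line 1 remove [qriy,eooa] add [gtq] -> 5 lines: bhn gtq ais hsxd ejiw
Hunk 6: at line 1 remove [ais] add [jdp,zxa,fugpy] -> 7 lines: bhn gtq jdp zxa fugpy hsxd ejiw
Final line count: 7

Answer: 7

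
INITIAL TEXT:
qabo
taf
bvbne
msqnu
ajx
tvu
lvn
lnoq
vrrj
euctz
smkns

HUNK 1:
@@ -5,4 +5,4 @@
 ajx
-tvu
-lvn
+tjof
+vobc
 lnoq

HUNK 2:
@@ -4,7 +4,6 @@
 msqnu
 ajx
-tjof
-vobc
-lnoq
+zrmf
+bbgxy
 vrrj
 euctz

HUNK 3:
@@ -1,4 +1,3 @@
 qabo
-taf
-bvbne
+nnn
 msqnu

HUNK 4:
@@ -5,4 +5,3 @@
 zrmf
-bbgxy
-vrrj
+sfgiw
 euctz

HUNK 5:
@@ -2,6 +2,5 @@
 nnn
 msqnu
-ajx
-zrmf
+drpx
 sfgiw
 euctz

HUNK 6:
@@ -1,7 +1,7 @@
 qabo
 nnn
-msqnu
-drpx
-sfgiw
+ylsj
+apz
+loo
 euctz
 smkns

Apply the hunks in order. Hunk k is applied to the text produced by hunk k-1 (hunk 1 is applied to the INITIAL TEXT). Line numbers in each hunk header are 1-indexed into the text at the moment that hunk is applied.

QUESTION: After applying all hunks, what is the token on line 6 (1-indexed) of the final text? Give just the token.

Hunk 1: at line 5 remove [tvu,lvn] add [tjof,vobc] -> 11 lines: qabo taf bvbne msqnu ajx tjof vobc lnoq vrrj euctz smkns
Hunk 2: at line 4 remove [tjof,vobc,lnoq] add [zrmf,bbgxy] -> 10 lines: qabo taf bvbne msqnu ajx zrmf bbgxy vrrj euctz smkns
Hunk 3: at line 1 remove [taf,bvbne] add [nnn] -> 9 lines: qabo nnn msqnu ajx zrmf bbgxy vrrj euctz smkns
Hunk 4: at line 5 remove [bbgxy,vrrj] add [sfgiw] -> 8 lines: qabo nnn msqnu ajx zrmf sfgiw euctz smkns
Hunk 5: at line 2 remove [ajx,zrmf] add [drpx] -> 7 lines: qabo nnn msqnu drpx sfgiw euctz smkns
Hunk 6: at line 1 remove [msqnu,drpx,sfgiw] add [ylsj,apz,loo] -> 7 lines: qabo nnn ylsj apz loo euctz smkns
Final line 6: euctz

Answer: euctz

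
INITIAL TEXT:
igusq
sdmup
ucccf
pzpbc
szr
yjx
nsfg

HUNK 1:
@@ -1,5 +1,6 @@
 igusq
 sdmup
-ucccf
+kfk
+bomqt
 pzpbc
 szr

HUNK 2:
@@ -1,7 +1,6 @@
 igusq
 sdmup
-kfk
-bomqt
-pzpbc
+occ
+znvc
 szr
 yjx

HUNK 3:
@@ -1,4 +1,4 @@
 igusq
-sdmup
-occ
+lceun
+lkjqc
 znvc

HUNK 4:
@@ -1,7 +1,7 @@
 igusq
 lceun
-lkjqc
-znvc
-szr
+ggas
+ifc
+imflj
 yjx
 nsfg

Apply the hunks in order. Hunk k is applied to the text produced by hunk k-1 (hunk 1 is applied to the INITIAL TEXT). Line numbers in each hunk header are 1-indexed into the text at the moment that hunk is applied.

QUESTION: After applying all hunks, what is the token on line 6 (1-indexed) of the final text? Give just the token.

Answer: yjx

Derivation:
Hunk 1: at line 1 remove [ucccf] add [kfk,bomqt] -> 8 lines: igusq sdmup kfk bomqt pzpbc szr yjx nsfg
Hunk 2: at line 1 remove [kfk,bomqt,pzpbc] add [occ,znvc] -> 7 lines: igusq sdmup occ znvc szr yjx nsfg
Hunk 3: at line 1 remove [sdmup,occ] add [lceun,lkjqc] -> 7 lines: igusq lceun lkjqc znvc szr yjx nsfg
Hunk 4: at line 1 remove [lkjqc,znvc,szr] add [ggas,ifc,imflj] -> 7 lines: igusq lceun ggas ifc imflj yjx nsfg
Final line 6: yjx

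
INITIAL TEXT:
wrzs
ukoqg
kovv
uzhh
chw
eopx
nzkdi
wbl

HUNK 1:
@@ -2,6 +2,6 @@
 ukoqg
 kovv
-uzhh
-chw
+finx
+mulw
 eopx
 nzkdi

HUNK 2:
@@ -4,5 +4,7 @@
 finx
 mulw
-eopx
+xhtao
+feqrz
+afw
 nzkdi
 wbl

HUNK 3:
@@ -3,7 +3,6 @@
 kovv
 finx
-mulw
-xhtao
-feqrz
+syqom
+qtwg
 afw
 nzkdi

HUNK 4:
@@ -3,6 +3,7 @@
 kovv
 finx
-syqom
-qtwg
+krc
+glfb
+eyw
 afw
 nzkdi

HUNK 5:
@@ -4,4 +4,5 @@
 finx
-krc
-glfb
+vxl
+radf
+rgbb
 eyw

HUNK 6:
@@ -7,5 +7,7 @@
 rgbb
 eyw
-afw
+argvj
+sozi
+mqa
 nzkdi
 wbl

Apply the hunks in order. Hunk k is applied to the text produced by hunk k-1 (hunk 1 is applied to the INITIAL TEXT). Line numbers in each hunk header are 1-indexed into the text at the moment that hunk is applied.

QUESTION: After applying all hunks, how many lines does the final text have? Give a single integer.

Answer: 13

Derivation:
Hunk 1: at line 2 remove [uzhh,chw] add [finx,mulw] -> 8 lines: wrzs ukoqg kovv finx mulw eopx nzkdi wbl
Hunk 2: at line 4 remove [eopx] add [xhtao,feqrz,afw] -> 10 lines: wrzs ukoqg kovv finx mulw xhtao feqrz afw nzkdi wbl
Hunk 3: at line 3 remove [mulw,xhtao,feqrz] add [syqom,qtwg] -> 9 lines: wrzs ukoqg kovv finx syqom qtwg afw nzkdi wbl
Hunk 4: at line 3 remove [syqom,qtwg] add [krc,glfb,eyw] -> 10 lines: wrzs ukoqg kovv finx krc glfb eyw afw nzkdi wbl
Hunk 5: at line 4 remove [krc,glfb] add [vxl,radf,rgbb] -> 11 lines: wrzs ukoqg kovv finx vxl radf rgbb eyw afw nzkdi wbl
Hunk 6: at line 7 remove [afw] add [argvj,sozi,mqa] -> 13 lines: wrzs ukoqg kovv finx vxl radf rgbb eyw argvj sozi mqa nzkdi wbl
Final line count: 13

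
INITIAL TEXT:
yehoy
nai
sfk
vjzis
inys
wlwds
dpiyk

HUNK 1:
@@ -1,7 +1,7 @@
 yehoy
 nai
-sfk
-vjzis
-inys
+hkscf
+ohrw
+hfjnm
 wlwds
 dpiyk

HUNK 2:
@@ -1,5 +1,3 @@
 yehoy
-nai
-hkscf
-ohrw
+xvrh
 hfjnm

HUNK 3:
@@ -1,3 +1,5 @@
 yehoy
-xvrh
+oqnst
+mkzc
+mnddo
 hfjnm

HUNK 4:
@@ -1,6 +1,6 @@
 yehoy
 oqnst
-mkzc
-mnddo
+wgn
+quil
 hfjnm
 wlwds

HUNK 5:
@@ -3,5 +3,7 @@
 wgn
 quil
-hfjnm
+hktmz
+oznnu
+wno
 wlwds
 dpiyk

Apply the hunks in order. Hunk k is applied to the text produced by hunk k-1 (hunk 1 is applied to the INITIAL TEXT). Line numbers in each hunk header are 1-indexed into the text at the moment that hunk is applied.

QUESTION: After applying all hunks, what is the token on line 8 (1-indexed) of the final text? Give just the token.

Hunk 1: at line 1 remove [sfk,vjzis,inys] add [hkscf,ohrw,hfjnm] -> 7 lines: yehoy nai hkscf ohrw hfjnm wlwds dpiyk
Hunk 2: at line 1 remove [nai,hkscf,ohrw] add [xvrh] -> 5 lines: yehoy xvrh hfjnm wlwds dpiyk
Hunk 3: at line 1 remove [xvrh] add [oqnst,mkzc,mnddo] -> 7 lines: yehoy oqnst mkzc mnddo hfjnm wlwds dpiyk
Hunk 4: at line 1 remove [mkzc,mnddo] add [wgn,quil] -> 7 lines: yehoy oqnst wgn quil hfjnm wlwds dpiyk
Hunk 5: at line 3 remove [hfjnm] add [hktmz,oznnu,wno] -> 9 lines: yehoy oqnst wgn quil hktmz oznnu wno wlwds dpiyk
Final line 8: wlwds

Answer: wlwds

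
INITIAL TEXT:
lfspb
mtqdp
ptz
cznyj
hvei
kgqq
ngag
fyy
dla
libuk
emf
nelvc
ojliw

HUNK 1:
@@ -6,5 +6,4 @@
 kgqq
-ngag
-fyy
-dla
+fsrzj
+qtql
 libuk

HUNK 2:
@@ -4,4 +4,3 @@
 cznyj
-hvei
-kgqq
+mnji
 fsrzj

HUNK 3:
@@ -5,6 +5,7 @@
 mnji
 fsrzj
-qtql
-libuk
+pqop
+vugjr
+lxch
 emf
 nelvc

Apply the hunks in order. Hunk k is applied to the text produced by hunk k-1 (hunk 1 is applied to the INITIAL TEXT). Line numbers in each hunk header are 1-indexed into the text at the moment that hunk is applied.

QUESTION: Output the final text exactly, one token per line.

Hunk 1: at line 6 remove [ngag,fyy,dla] add [fsrzj,qtql] -> 12 lines: lfspb mtqdp ptz cznyj hvei kgqq fsrzj qtql libuk emf nelvc ojliw
Hunk 2: at line 4 remove [hvei,kgqq] add [mnji] -> 11 lines: lfspb mtqdp ptz cznyj mnji fsrzj qtql libuk emf nelvc ojliw
Hunk 3: at line 5 remove [qtql,libuk] add [pqop,vugjr,lxch] -> 12 lines: lfspb mtqdp ptz cznyj mnji fsrzj pqop vugjr lxch emf nelvc ojliw

Answer: lfspb
mtqdp
ptz
cznyj
mnji
fsrzj
pqop
vugjr
lxch
emf
nelvc
ojliw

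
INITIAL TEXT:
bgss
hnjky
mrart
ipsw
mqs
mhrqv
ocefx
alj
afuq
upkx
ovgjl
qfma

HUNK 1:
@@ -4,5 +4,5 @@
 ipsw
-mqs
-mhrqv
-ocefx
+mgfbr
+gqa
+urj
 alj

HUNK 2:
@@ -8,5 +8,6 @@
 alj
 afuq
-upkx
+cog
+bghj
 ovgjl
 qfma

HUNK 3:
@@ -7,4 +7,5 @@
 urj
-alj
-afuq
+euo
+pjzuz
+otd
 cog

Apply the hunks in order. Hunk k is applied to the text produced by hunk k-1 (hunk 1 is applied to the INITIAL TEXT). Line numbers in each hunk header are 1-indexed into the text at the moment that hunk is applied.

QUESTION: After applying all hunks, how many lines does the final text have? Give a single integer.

Answer: 14

Derivation:
Hunk 1: at line 4 remove [mqs,mhrqv,ocefx] add [mgfbr,gqa,urj] -> 12 lines: bgss hnjky mrart ipsw mgfbr gqa urj alj afuq upkx ovgjl qfma
Hunk 2: at line 8 remove [upkx] add [cog,bghj] -> 13 lines: bgss hnjky mrart ipsw mgfbr gqa urj alj afuq cog bghj ovgjl qfma
Hunk 3: at line 7 remove [alj,afuq] add [euo,pjzuz,otd] -> 14 lines: bgss hnjky mrart ipsw mgfbr gqa urj euo pjzuz otd cog bghj ovgjl qfma
Final line count: 14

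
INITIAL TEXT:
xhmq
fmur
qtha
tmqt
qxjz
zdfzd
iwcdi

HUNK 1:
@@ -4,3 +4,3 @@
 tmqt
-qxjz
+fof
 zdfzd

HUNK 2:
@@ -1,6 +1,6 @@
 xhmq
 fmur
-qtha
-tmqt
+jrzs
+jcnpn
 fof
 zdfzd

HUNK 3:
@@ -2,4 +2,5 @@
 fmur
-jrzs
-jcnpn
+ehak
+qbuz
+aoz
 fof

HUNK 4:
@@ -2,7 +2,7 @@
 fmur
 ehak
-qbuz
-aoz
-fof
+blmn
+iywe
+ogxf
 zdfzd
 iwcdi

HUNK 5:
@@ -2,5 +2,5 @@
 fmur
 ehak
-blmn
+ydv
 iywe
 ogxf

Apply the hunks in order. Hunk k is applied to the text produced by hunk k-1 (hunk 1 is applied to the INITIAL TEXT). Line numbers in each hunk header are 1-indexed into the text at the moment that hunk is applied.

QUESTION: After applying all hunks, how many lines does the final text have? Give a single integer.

Answer: 8

Derivation:
Hunk 1: at line 4 remove [qxjz] add [fof] -> 7 lines: xhmq fmur qtha tmqt fof zdfzd iwcdi
Hunk 2: at line 1 remove [qtha,tmqt] add [jrzs,jcnpn] -> 7 lines: xhmq fmur jrzs jcnpn fof zdfzd iwcdi
Hunk 3: at line 2 remove [jrzs,jcnpn] add [ehak,qbuz,aoz] -> 8 lines: xhmq fmur ehak qbuz aoz fof zdfzd iwcdi
Hunk 4: at line 2 remove [qbuz,aoz,fof] add [blmn,iywe,ogxf] -> 8 lines: xhmq fmur ehak blmn iywe ogxf zdfzd iwcdi
Hunk 5: at line 2 remove [blmn] add [ydv] -> 8 lines: xhmq fmur ehak ydv iywe ogxf zdfzd iwcdi
Final line count: 8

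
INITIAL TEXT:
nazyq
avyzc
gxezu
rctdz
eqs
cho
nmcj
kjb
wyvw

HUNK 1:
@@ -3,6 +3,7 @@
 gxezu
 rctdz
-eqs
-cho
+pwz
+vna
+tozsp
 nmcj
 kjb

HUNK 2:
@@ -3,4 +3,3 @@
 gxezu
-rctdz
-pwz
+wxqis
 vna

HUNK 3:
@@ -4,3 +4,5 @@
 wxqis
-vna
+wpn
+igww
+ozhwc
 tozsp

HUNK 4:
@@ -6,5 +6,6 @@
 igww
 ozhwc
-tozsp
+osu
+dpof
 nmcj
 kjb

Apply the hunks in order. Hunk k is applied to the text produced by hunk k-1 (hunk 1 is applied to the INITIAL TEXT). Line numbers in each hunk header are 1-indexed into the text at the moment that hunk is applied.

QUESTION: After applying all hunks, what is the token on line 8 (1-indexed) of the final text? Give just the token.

Answer: osu

Derivation:
Hunk 1: at line 3 remove [eqs,cho] add [pwz,vna,tozsp] -> 10 lines: nazyq avyzc gxezu rctdz pwz vna tozsp nmcj kjb wyvw
Hunk 2: at line 3 remove [rctdz,pwz] add [wxqis] -> 9 lines: nazyq avyzc gxezu wxqis vna tozsp nmcj kjb wyvw
Hunk 3: at line 4 remove [vna] add [wpn,igww,ozhwc] -> 11 lines: nazyq avyzc gxezu wxqis wpn igww ozhwc tozsp nmcj kjb wyvw
Hunk 4: at line 6 remove [tozsp] add [osu,dpof] -> 12 lines: nazyq avyzc gxezu wxqis wpn igww ozhwc osu dpof nmcj kjb wyvw
Final line 8: osu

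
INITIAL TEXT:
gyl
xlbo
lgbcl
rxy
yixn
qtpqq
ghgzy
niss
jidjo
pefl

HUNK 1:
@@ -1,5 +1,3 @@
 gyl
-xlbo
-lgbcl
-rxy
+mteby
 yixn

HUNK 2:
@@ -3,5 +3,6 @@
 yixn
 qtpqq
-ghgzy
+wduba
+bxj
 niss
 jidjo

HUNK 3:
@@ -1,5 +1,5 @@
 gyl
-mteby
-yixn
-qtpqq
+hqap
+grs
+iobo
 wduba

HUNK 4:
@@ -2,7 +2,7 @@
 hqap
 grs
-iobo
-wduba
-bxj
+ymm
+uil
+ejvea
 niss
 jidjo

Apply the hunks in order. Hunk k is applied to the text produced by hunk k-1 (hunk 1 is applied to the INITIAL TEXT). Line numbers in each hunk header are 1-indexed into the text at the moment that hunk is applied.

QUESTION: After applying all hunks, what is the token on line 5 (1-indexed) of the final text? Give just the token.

Answer: uil

Derivation:
Hunk 1: at line 1 remove [xlbo,lgbcl,rxy] add [mteby] -> 8 lines: gyl mteby yixn qtpqq ghgzy niss jidjo pefl
Hunk 2: at line 3 remove [ghgzy] add [wduba,bxj] -> 9 lines: gyl mteby yixn qtpqq wduba bxj niss jidjo pefl
Hunk 3: at line 1 remove [mteby,yixn,qtpqq] add [hqap,grs,iobo] -> 9 lines: gyl hqap grs iobo wduba bxj niss jidjo pefl
Hunk 4: at line 2 remove [iobo,wduba,bxj] add [ymm,uil,ejvea] -> 9 lines: gyl hqap grs ymm uil ejvea niss jidjo pefl
Final line 5: uil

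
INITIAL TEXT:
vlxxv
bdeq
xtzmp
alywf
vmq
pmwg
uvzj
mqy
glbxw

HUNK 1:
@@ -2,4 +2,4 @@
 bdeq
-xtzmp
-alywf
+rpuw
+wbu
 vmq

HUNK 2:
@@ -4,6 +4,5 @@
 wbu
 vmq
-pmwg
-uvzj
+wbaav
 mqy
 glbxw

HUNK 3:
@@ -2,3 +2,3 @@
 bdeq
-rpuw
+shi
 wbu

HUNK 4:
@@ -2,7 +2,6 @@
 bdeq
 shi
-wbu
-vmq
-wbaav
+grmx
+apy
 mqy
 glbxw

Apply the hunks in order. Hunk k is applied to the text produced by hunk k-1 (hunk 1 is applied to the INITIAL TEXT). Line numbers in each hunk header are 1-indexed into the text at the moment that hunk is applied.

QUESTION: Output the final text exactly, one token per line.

Hunk 1: at line 2 remove [xtzmp,alywf] add [rpuw,wbu] -> 9 lines: vlxxv bdeq rpuw wbu vmq pmwg uvzj mqy glbxw
Hunk 2: at line 4 remove [pmwg,uvzj] add [wbaav] -> 8 lines: vlxxv bdeq rpuw wbu vmq wbaav mqy glbxw
Hunk 3: at line 2 remove [rpuw] add [shi] -> 8 lines: vlxxv bdeq shi wbu vmq wbaav mqy glbxw
Hunk 4: at line 2 remove [wbu,vmq,wbaav] add [grmx,apy] -> 7 lines: vlxxv bdeq shi grmx apy mqy glbxw

Answer: vlxxv
bdeq
shi
grmx
apy
mqy
glbxw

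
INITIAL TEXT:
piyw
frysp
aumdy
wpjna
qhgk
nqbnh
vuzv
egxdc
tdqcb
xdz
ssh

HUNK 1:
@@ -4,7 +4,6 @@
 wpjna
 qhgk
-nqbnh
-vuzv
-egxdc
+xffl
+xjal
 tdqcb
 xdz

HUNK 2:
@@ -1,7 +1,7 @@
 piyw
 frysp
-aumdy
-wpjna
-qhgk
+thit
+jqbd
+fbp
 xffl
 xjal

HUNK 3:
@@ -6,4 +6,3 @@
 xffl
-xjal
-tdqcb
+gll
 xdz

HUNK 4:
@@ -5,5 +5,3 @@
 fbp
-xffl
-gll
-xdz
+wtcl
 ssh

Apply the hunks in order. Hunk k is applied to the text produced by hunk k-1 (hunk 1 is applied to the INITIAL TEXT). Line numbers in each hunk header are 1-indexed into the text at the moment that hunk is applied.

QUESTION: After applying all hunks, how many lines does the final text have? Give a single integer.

Answer: 7

Derivation:
Hunk 1: at line 4 remove [nqbnh,vuzv,egxdc] add [xffl,xjal] -> 10 lines: piyw frysp aumdy wpjna qhgk xffl xjal tdqcb xdz ssh
Hunk 2: at line 1 remove [aumdy,wpjna,qhgk] add [thit,jqbd,fbp] -> 10 lines: piyw frysp thit jqbd fbp xffl xjal tdqcb xdz ssh
Hunk 3: at line 6 remove [xjal,tdqcb] add [gll] -> 9 lines: piyw frysp thit jqbd fbp xffl gll xdz ssh
Hunk 4: at line 5 remove [xffl,gll,xdz] add [wtcl] -> 7 lines: piyw frysp thit jqbd fbp wtcl ssh
Final line count: 7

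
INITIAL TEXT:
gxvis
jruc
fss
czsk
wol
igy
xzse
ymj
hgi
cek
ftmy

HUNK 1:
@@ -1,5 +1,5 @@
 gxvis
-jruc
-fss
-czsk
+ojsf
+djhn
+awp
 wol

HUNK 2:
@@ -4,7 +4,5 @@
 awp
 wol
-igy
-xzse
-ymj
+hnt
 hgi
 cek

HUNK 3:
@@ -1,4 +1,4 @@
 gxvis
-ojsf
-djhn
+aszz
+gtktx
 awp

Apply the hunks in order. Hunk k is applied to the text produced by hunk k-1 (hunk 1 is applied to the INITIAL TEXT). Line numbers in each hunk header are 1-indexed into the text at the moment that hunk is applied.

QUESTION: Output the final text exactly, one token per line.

Answer: gxvis
aszz
gtktx
awp
wol
hnt
hgi
cek
ftmy

Derivation:
Hunk 1: at line 1 remove [jruc,fss,czsk] add [ojsf,djhn,awp] -> 11 lines: gxvis ojsf djhn awp wol igy xzse ymj hgi cek ftmy
Hunk 2: at line 4 remove [igy,xzse,ymj] add [hnt] -> 9 lines: gxvis ojsf djhn awp wol hnt hgi cek ftmy
Hunk 3: at line 1 remove [ojsf,djhn] add [aszz,gtktx] -> 9 lines: gxvis aszz gtktx awp wol hnt hgi cek ftmy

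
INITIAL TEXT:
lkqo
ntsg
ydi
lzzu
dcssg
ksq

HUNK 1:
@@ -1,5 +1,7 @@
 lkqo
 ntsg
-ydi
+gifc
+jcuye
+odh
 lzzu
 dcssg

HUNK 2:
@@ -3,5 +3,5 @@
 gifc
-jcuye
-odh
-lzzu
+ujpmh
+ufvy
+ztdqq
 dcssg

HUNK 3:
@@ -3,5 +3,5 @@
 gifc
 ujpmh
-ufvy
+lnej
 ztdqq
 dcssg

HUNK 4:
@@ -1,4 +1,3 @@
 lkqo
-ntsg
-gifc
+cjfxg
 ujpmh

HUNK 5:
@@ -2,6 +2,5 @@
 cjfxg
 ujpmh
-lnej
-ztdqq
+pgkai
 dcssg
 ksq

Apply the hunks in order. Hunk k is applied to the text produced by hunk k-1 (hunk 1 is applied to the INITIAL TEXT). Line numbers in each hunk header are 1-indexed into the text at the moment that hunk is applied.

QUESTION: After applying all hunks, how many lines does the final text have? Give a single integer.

Hunk 1: at line 1 remove [ydi] add [gifc,jcuye,odh] -> 8 lines: lkqo ntsg gifc jcuye odh lzzu dcssg ksq
Hunk 2: at line 3 remove [jcuye,odh,lzzu] add [ujpmh,ufvy,ztdqq] -> 8 lines: lkqo ntsg gifc ujpmh ufvy ztdqq dcssg ksq
Hunk 3: at line 3 remove [ufvy] add [lnej] -> 8 lines: lkqo ntsg gifc ujpmh lnej ztdqq dcssg ksq
Hunk 4: at line 1 remove [ntsg,gifc] add [cjfxg] -> 7 lines: lkqo cjfxg ujpmh lnej ztdqq dcssg ksq
Hunk 5: at line 2 remove [lnej,ztdqq] add [pgkai] -> 6 lines: lkqo cjfxg ujpmh pgkai dcssg ksq
Final line count: 6

Answer: 6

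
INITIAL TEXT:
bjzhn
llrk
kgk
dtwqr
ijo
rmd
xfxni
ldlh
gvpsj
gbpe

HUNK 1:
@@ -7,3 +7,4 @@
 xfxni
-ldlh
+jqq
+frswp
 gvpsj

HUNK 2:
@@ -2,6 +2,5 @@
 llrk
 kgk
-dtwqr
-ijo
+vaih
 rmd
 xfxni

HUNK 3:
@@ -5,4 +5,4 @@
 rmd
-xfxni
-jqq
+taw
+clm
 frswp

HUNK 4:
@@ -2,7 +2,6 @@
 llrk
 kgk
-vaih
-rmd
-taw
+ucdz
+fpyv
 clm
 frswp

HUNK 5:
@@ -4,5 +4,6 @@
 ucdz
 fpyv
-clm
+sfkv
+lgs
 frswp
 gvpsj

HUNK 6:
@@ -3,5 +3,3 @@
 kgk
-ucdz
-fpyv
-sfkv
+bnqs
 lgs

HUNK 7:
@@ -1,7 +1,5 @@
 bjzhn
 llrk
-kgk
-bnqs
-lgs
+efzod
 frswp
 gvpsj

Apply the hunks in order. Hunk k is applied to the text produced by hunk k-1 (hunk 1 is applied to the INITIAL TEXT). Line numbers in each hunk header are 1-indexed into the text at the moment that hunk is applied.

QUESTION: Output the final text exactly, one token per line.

Hunk 1: at line 7 remove [ldlh] add [jqq,frswp] -> 11 lines: bjzhn llrk kgk dtwqr ijo rmd xfxni jqq frswp gvpsj gbpe
Hunk 2: at line 2 remove [dtwqr,ijo] add [vaih] -> 10 lines: bjzhn llrk kgk vaih rmd xfxni jqq frswp gvpsj gbpe
Hunk 3: at line 5 remove [xfxni,jqq] add [taw,clm] -> 10 lines: bjzhn llrk kgk vaih rmd taw clm frswp gvpsj gbpe
Hunk 4: at line 2 remove [vaih,rmd,taw] add [ucdz,fpyv] -> 9 lines: bjzhn llrk kgk ucdz fpyv clm frswp gvpsj gbpe
Hunk 5: at line 4 remove [clm] add [sfkv,lgs] -> 10 lines: bjzhn llrk kgk ucdz fpyv sfkv lgs frswp gvpsj gbpe
Hunk 6: at line 3 remove [ucdz,fpyv,sfkv] add [bnqs] -> 8 lines: bjzhn llrk kgk bnqs lgs frswp gvpsj gbpe
Hunk 7: at line 1 remove [kgk,bnqs,lgs] add [efzod] -> 6 lines: bjzhn llrk efzod frswp gvpsj gbpe

Answer: bjzhn
llrk
efzod
frswp
gvpsj
gbpe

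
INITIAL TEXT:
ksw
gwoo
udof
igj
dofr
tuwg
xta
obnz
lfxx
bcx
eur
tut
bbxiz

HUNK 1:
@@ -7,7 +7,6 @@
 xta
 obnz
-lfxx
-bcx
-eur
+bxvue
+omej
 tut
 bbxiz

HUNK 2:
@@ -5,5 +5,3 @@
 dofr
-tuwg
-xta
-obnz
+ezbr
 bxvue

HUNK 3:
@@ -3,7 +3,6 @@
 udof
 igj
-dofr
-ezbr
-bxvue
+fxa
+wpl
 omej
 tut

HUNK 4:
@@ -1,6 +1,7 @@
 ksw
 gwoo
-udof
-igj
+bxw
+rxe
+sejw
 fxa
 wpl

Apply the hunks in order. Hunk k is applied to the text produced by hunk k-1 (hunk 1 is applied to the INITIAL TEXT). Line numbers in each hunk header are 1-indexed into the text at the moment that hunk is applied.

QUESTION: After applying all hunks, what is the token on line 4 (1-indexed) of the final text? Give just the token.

Answer: rxe

Derivation:
Hunk 1: at line 7 remove [lfxx,bcx,eur] add [bxvue,omej] -> 12 lines: ksw gwoo udof igj dofr tuwg xta obnz bxvue omej tut bbxiz
Hunk 2: at line 5 remove [tuwg,xta,obnz] add [ezbr] -> 10 lines: ksw gwoo udof igj dofr ezbr bxvue omej tut bbxiz
Hunk 3: at line 3 remove [dofr,ezbr,bxvue] add [fxa,wpl] -> 9 lines: ksw gwoo udof igj fxa wpl omej tut bbxiz
Hunk 4: at line 1 remove [udof,igj] add [bxw,rxe,sejw] -> 10 lines: ksw gwoo bxw rxe sejw fxa wpl omej tut bbxiz
Final line 4: rxe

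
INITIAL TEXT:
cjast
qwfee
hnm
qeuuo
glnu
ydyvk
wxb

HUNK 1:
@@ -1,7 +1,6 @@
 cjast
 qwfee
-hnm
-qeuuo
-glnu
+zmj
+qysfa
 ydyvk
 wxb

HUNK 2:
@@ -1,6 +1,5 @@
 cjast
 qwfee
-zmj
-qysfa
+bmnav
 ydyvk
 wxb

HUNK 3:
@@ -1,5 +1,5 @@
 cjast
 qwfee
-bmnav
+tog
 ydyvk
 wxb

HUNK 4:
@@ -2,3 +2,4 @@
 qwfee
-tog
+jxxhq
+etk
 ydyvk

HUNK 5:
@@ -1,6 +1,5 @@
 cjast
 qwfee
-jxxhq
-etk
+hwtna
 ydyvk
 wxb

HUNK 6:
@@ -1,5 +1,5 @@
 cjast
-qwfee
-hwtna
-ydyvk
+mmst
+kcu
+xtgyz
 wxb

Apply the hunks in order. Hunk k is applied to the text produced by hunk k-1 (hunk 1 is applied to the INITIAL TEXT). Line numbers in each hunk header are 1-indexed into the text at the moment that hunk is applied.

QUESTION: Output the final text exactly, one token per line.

Hunk 1: at line 1 remove [hnm,qeuuo,glnu] add [zmj,qysfa] -> 6 lines: cjast qwfee zmj qysfa ydyvk wxb
Hunk 2: at line 1 remove [zmj,qysfa] add [bmnav] -> 5 lines: cjast qwfee bmnav ydyvk wxb
Hunk 3: at line 1 remove [bmnav] add [tog] -> 5 lines: cjast qwfee tog ydyvk wxb
Hunk 4: at line 2 remove [tog] add [jxxhq,etk] -> 6 lines: cjast qwfee jxxhq etk ydyvk wxb
Hunk 5: at line 1 remove [jxxhq,etk] add [hwtna] -> 5 lines: cjast qwfee hwtna ydyvk wxb
Hunk 6: at line 1 remove [qwfee,hwtna,ydyvk] add [mmst,kcu,xtgyz] -> 5 lines: cjast mmst kcu xtgyz wxb

Answer: cjast
mmst
kcu
xtgyz
wxb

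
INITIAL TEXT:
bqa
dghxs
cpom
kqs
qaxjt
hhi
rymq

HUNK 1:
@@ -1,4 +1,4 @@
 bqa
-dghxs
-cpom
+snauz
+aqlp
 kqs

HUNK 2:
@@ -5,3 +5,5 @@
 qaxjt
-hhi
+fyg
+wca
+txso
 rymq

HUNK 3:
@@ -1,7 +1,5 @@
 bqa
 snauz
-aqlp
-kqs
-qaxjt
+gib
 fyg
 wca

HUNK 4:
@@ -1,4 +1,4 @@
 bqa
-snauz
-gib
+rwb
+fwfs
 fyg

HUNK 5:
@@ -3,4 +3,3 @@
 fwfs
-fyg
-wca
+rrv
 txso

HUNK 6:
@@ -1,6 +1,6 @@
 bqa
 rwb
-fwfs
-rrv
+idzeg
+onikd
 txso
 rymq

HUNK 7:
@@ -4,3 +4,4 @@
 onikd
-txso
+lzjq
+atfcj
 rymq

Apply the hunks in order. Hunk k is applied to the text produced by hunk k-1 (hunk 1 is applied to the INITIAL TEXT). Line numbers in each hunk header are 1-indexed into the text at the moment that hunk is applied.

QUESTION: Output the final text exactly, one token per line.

Hunk 1: at line 1 remove [dghxs,cpom] add [snauz,aqlp] -> 7 lines: bqa snauz aqlp kqs qaxjt hhi rymq
Hunk 2: at line 5 remove [hhi] add [fyg,wca,txso] -> 9 lines: bqa snauz aqlp kqs qaxjt fyg wca txso rymq
Hunk 3: at line 1 remove [aqlp,kqs,qaxjt] add [gib] -> 7 lines: bqa snauz gib fyg wca txso rymq
Hunk 4: at line 1 remove [snauz,gib] add [rwb,fwfs] -> 7 lines: bqa rwb fwfs fyg wca txso rymq
Hunk 5: at line 3 remove [fyg,wca] add [rrv] -> 6 lines: bqa rwb fwfs rrv txso rymq
Hunk 6: at line 1 remove [fwfs,rrv] add [idzeg,onikd] -> 6 lines: bqa rwb idzeg onikd txso rymq
Hunk 7: at line 4 remove [txso] add [lzjq,atfcj] -> 7 lines: bqa rwb idzeg onikd lzjq atfcj rymq

Answer: bqa
rwb
idzeg
onikd
lzjq
atfcj
rymq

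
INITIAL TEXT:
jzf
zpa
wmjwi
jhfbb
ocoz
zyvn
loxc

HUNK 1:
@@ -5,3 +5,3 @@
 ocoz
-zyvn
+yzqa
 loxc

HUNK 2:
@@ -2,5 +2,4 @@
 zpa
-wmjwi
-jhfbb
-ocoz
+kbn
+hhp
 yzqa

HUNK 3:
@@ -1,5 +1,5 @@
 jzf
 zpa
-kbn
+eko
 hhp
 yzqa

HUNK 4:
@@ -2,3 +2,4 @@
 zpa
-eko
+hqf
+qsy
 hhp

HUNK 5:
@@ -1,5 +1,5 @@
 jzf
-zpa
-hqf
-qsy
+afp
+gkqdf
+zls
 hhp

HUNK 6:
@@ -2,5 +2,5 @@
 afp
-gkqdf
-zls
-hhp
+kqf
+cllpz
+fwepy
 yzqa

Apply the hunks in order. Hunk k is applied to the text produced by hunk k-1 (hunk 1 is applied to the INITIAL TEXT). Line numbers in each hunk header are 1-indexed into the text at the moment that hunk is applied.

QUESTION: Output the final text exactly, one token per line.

Answer: jzf
afp
kqf
cllpz
fwepy
yzqa
loxc

Derivation:
Hunk 1: at line 5 remove [zyvn] add [yzqa] -> 7 lines: jzf zpa wmjwi jhfbb ocoz yzqa loxc
Hunk 2: at line 2 remove [wmjwi,jhfbb,ocoz] add [kbn,hhp] -> 6 lines: jzf zpa kbn hhp yzqa loxc
Hunk 3: at line 1 remove [kbn] add [eko] -> 6 lines: jzf zpa eko hhp yzqa loxc
Hunk 4: at line 2 remove [eko] add [hqf,qsy] -> 7 lines: jzf zpa hqf qsy hhp yzqa loxc
Hunk 5: at line 1 remove [zpa,hqf,qsy] add [afp,gkqdf,zls] -> 7 lines: jzf afp gkqdf zls hhp yzqa loxc
Hunk 6: at line 2 remove [gkqdf,zls,hhp] add [kqf,cllpz,fwepy] -> 7 lines: jzf afp kqf cllpz fwepy yzqa loxc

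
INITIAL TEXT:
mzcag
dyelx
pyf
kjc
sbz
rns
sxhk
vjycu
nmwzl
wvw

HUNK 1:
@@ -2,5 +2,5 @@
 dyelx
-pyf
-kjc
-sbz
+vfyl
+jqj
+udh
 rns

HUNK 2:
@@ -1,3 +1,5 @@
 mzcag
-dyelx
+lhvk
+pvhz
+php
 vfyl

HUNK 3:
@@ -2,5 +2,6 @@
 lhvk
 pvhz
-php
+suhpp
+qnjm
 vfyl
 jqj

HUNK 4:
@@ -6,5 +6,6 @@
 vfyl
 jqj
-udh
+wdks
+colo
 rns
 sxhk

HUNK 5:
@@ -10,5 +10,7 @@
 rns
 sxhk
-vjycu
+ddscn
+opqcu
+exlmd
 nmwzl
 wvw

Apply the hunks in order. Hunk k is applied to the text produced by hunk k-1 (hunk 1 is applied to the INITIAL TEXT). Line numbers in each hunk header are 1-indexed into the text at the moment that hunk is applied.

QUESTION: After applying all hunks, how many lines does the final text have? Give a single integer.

Hunk 1: at line 2 remove [pyf,kjc,sbz] add [vfyl,jqj,udh] -> 10 lines: mzcag dyelx vfyl jqj udh rns sxhk vjycu nmwzl wvw
Hunk 2: at line 1 remove [dyelx] add [lhvk,pvhz,php] -> 12 lines: mzcag lhvk pvhz php vfyl jqj udh rns sxhk vjycu nmwzl wvw
Hunk 3: at line 2 remove [php] add [suhpp,qnjm] -> 13 lines: mzcag lhvk pvhz suhpp qnjm vfyl jqj udh rns sxhk vjycu nmwzl wvw
Hunk 4: at line 6 remove [udh] add [wdks,colo] -> 14 lines: mzcag lhvk pvhz suhpp qnjm vfyl jqj wdks colo rns sxhk vjycu nmwzl wvw
Hunk 5: at line 10 remove [vjycu] add [ddscn,opqcu,exlmd] -> 16 lines: mzcag lhvk pvhz suhpp qnjm vfyl jqj wdks colo rns sxhk ddscn opqcu exlmd nmwzl wvw
Final line count: 16

Answer: 16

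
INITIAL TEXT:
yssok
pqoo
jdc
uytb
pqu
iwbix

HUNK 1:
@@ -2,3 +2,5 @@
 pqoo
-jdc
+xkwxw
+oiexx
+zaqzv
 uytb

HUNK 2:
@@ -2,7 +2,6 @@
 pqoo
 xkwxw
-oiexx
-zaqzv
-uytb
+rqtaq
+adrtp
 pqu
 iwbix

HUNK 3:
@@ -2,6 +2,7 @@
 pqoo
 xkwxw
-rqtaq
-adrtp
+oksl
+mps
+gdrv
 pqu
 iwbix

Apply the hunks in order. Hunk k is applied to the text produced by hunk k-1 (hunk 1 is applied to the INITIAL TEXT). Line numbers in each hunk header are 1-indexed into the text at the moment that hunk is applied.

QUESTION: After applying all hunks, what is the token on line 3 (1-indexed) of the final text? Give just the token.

Answer: xkwxw

Derivation:
Hunk 1: at line 2 remove [jdc] add [xkwxw,oiexx,zaqzv] -> 8 lines: yssok pqoo xkwxw oiexx zaqzv uytb pqu iwbix
Hunk 2: at line 2 remove [oiexx,zaqzv,uytb] add [rqtaq,adrtp] -> 7 lines: yssok pqoo xkwxw rqtaq adrtp pqu iwbix
Hunk 3: at line 2 remove [rqtaq,adrtp] add [oksl,mps,gdrv] -> 8 lines: yssok pqoo xkwxw oksl mps gdrv pqu iwbix
Final line 3: xkwxw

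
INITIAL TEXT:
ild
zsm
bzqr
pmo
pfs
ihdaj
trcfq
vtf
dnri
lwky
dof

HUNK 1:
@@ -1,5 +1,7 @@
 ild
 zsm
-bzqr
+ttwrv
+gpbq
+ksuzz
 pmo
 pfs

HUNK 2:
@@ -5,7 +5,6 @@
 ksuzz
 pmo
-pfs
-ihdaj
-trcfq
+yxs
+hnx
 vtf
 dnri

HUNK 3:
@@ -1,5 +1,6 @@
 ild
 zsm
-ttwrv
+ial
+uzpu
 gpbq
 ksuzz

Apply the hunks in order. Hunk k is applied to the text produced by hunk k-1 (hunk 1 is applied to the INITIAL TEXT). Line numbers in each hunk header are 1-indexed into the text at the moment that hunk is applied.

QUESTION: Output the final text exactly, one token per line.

Hunk 1: at line 1 remove [bzqr] add [ttwrv,gpbq,ksuzz] -> 13 lines: ild zsm ttwrv gpbq ksuzz pmo pfs ihdaj trcfq vtf dnri lwky dof
Hunk 2: at line 5 remove [pfs,ihdaj,trcfq] add [yxs,hnx] -> 12 lines: ild zsm ttwrv gpbq ksuzz pmo yxs hnx vtf dnri lwky dof
Hunk 3: at line 1 remove [ttwrv] add [ial,uzpu] -> 13 lines: ild zsm ial uzpu gpbq ksuzz pmo yxs hnx vtf dnri lwky dof

Answer: ild
zsm
ial
uzpu
gpbq
ksuzz
pmo
yxs
hnx
vtf
dnri
lwky
dof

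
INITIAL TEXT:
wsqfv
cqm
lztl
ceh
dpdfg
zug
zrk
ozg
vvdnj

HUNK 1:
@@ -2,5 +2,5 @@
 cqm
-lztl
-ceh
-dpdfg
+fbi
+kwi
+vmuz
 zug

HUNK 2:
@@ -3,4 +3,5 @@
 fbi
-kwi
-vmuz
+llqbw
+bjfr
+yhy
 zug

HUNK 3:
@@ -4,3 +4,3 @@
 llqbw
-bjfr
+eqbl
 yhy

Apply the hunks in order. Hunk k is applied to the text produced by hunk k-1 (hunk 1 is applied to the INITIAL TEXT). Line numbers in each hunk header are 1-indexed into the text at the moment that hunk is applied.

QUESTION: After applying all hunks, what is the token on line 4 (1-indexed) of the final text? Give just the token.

Hunk 1: at line 2 remove [lztl,ceh,dpdfg] add [fbi,kwi,vmuz] -> 9 lines: wsqfv cqm fbi kwi vmuz zug zrk ozg vvdnj
Hunk 2: at line 3 remove [kwi,vmuz] add [llqbw,bjfr,yhy] -> 10 lines: wsqfv cqm fbi llqbw bjfr yhy zug zrk ozg vvdnj
Hunk 3: at line 4 remove [bjfr] add [eqbl] -> 10 lines: wsqfv cqm fbi llqbw eqbl yhy zug zrk ozg vvdnj
Final line 4: llqbw

Answer: llqbw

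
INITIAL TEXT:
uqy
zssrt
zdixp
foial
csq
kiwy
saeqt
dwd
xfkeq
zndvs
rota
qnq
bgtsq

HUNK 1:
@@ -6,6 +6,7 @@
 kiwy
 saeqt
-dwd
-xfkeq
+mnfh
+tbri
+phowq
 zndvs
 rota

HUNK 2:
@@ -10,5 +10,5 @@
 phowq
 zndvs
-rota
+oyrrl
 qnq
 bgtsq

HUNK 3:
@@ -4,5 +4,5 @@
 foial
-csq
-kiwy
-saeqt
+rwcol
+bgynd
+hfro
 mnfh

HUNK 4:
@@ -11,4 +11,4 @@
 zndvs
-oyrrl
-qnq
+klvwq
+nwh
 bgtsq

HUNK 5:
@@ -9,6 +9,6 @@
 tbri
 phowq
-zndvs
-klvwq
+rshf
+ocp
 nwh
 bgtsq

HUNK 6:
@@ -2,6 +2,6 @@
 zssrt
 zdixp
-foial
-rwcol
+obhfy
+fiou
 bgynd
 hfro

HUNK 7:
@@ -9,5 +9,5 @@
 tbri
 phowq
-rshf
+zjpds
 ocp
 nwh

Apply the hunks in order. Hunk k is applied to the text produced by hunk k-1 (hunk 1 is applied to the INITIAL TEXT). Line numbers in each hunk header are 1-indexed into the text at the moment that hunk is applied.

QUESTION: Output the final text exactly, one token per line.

Answer: uqy
zssrt
zdixp
obhfy
fiou
bgynd
hfro
mnfh
tbri
phowq
zjpds
ocp
nwh
bgtsq

Derivation:
Hunk 1: at line 6 remove [dwd,xfkeq] add [mnfh,tbri,phowq] -> 14 lines: uqy zssrt zdixp foial csq kiwy saeqt mnfh tbri phowq zndvs rota qnq bgtsq
Hunk 2: at line 10 remove [rota] add [oyrrl] -> 14 lines: uqy zssrt zdixp foial csq kiwy saeqt mnfh tbri phowq zndvs oyrrl qnq bgtsq
Hunk 3: at line 4 remove [csq,kiwy,saeqt] add [rwcol,bgynd,hfro] -> 14 lines: uqy zssrt zdixp foial rwcol bgynd hfro mnfh tbri phowq zndvs oyrrl qnq bgtsq
Hunk 4: at line 11 remove [oyrrl,qnq] add [klvwq,nwh] -> 14 lines: uqy zssrt zdixp foial rwcol bgynd hfro mnfh tbri phowq zndvs klvwq nwh bgtsq
Hunk 5: at line 9 remove [zndvs,klvwq] add [rshf,ocp] -> 14 lines: uqy zssrt zdixp foial rwcol bgynd hfro mnfh tbri phowq rshf ocp nwh bgtsq
Hunk 6: at line 2 remove [foial,rwcol] add [obhfy,fiou] -> 14 lines: uqy zssrt zdixp obhfy fiou bgynd hfro mnfh tbri phowq rshf ocp nwh bgtsq
Hunk 7: at line 9 remove [rshf] add [zjpds] -> 14 lines: uqy zssrt zdixp obhfy fiou bgynd hfro mnfh tbri phowq zjpds ocp nwh bgtsq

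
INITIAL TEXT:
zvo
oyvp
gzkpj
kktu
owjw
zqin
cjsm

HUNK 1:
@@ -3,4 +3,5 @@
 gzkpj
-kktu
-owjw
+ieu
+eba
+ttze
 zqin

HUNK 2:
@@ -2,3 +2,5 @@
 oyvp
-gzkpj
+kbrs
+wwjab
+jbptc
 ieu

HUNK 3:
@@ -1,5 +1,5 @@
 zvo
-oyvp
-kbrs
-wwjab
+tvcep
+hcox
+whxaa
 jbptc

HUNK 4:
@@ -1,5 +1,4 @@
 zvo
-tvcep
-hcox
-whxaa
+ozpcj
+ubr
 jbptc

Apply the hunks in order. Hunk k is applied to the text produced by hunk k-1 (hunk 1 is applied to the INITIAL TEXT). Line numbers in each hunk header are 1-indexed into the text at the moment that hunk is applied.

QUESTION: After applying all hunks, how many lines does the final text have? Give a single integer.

Answer: 9

Derivation:
Hunk 1: at line 3 remove [kktu,owjw] add [ieu,eba,ttze] -> 8 lines: zvo oyvp gzkpj ieu eba ttze zqin cjsm
Hunk 2: at line 2 remove [gzkpj] add [kbrs,wwjab,jbptc] -> 10 lines: zvo oyvp kbrs wwjab jbptc ieu eba ttze zqin cjsm
Hunk 3: at line 1 remove [oyvp,kbrs,wwjab] add [tvcep,hcox,whxaa] -> 10 lines: zvo tvcep hcox whxaa jbptc ieu eba ttze zqin cjsm
Hunk 4: at line 1 remove [tvcep,hcox,whxaa] add [ozpcj,ubr] -> 9 lines: zvo ozpcj ubr jbptc ieu eba ttze zqin cjsm
Final line count: 9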